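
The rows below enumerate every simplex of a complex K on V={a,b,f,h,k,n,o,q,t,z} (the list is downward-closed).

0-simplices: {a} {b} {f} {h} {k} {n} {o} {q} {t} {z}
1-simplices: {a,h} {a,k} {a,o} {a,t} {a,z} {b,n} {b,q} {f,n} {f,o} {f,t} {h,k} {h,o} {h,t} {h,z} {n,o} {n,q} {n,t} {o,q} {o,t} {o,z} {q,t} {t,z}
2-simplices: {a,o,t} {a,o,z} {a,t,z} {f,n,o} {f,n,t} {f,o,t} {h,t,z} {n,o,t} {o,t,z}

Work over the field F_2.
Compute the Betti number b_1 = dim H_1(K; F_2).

n_0=10 n_1=22 n_2=9  [Z2]
∂1: piv[ah,ak,ao,at,az,bn,bq,fn,fo] rk=9  ker:ft,hk,ho,ht,hz,no,nq,nt,oq,ot,oz,qt,tz
∂2: piv[aot,aoz,atz,fno,fnt,fot,htz] rk=7  ker:not,otz
b_1=(22−9)−7=6

b_1=6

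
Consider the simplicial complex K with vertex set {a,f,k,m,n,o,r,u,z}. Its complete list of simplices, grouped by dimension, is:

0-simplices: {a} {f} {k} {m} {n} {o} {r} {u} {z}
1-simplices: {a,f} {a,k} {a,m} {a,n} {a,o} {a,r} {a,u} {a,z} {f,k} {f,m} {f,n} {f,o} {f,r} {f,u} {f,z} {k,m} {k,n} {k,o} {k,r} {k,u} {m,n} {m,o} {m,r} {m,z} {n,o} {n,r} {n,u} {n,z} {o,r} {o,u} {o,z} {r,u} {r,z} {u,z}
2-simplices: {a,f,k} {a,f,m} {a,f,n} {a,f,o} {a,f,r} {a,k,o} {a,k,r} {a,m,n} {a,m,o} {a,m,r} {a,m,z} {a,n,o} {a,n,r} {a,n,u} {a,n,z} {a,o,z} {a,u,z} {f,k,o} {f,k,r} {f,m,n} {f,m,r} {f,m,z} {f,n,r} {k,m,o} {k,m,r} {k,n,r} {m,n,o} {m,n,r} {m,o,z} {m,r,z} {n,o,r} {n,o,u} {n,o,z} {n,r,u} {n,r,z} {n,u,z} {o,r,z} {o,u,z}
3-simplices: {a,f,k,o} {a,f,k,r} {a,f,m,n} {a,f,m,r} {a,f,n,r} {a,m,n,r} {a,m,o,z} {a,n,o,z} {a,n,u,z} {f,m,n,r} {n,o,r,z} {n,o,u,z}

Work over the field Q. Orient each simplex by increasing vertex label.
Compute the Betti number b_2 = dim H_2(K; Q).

b_2=3

n_0=9 n_1=34 n_2=38 n_3=12  [Q]
∂1: piv[af,ak,am,an,ao,ar,au,az] rk=8  ker:fk,fm,fn,fo,fr,fu,fz,km,kn,ko,kr,ku,mn,mo,mr,mz,no,nr,nu,nz,or,ou,oz,ru,rz,uz
∂2: piv[afk,afm,afn,afo,afr,ako,akr,amn,amo,amr,amz,ano,anr,anu,anz,aoz,auz,fmz,kmo,knr,mrz,nor,nou,nru] rk=24  ker:fko,fkr,fmn,fmr,fnr,kmr,mno,mnr,moz,noz,nrz,nuz,orz,ouz
∂3: piv[afko,afkr,afmn,afmr,afnr,amnr,amoz,anoz,anuz,norz,nouz] rk=11  ker:fmnr
b_2=(38−24)−11=3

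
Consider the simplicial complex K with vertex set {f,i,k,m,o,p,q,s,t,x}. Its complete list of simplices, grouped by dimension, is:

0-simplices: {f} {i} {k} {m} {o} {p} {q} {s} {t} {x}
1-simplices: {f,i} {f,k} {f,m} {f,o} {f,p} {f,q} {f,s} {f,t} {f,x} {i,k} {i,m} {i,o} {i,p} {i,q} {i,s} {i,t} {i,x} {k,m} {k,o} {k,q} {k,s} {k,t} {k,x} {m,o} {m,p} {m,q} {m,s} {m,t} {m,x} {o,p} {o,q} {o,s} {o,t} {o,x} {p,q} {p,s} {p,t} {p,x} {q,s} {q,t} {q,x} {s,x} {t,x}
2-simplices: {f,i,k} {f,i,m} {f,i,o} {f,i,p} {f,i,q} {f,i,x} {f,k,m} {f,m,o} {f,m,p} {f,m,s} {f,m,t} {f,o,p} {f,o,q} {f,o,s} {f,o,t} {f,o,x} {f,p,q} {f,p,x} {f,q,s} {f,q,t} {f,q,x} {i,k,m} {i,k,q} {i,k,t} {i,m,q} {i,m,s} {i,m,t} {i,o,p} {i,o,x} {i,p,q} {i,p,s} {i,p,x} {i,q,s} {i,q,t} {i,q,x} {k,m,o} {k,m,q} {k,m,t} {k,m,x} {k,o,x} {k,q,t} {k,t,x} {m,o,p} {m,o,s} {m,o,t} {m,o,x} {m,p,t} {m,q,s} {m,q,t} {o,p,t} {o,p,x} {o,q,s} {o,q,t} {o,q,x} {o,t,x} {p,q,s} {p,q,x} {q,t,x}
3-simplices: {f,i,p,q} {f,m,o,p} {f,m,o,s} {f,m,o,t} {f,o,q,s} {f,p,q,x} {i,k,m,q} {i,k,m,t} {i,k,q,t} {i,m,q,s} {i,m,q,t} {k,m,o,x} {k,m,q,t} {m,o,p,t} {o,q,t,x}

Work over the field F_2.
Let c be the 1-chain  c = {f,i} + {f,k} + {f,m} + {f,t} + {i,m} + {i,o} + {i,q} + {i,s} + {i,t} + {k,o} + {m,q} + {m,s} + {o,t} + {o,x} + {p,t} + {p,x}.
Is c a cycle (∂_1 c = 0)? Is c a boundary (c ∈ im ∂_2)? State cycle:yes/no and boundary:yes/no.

cycle:yes boundary:yes

n_0=10 n_1=43 n_2=58 n_3=15  [Z2]
∂1: piv[fi,fk,fm,fo,fp,fq,fs,ft,fx] rk=9  ker:ik,im,io,ip,iq,is,it,ix,km,ko,kq,ks,kt,kx,mo,mp,mq,ms,mt,mx,op,oq,os,ot,ox,pq,ps,pt,px,qs,qt,qx,sx,tx
∂2: piv[fik,fim,fio,fip,fiq,fix,fkm,fmo,fmp,fms,fmt,fop,foq,fos,fot,fox,fpq,fpx,fqs,fqt,fqx,ikq,ikt,imq,ims,imt,ips,kmo,kmx,kox,ktx,mpt] rk=32  ker:ikm,iop,iox,ipq,ipx,iqs,iqt,iqx,kmq,kmt,kqt,mop,mos,mot,mox,mqs,mqt,opt,opx,oqs,oqt,oqx,otx,pqs,pqx,qtx
∂3: piv[fipq,fmop,fmos,fmot,foqs,fpqx,ikmq,ikmt,ikqt,imqs,imqt,kmox,mopt,oqtx] rk=14  ker:kmqt
∂1c = 0
c vs im∂2: reduces to 0 ⇒ boundary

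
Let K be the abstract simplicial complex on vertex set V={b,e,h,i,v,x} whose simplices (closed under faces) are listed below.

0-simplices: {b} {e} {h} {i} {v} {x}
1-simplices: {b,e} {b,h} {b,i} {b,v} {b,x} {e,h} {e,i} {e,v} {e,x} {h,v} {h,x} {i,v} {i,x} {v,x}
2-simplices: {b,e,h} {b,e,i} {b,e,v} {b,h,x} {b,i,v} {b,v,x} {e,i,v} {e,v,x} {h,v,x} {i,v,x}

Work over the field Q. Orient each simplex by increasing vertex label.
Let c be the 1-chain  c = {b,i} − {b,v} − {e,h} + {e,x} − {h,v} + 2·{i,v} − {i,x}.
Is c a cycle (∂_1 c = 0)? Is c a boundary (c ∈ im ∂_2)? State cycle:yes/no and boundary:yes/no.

n_0=6 n_1=14 n_2=10  [Q]
∂1: piv[be,bh,bi,bv,bx] rk=5  ker:eh,ei,ev,ex,hv,hx,iv,ix,vx
∂2: piv[beh,bei,bev,bhx,biv,bvx,evx,hvx,ivx] rk=9  ker:eiv
∂1c = 0
c vs im∂2: reduces to 0 ⇒ boundary

cycle:yes boundary:yes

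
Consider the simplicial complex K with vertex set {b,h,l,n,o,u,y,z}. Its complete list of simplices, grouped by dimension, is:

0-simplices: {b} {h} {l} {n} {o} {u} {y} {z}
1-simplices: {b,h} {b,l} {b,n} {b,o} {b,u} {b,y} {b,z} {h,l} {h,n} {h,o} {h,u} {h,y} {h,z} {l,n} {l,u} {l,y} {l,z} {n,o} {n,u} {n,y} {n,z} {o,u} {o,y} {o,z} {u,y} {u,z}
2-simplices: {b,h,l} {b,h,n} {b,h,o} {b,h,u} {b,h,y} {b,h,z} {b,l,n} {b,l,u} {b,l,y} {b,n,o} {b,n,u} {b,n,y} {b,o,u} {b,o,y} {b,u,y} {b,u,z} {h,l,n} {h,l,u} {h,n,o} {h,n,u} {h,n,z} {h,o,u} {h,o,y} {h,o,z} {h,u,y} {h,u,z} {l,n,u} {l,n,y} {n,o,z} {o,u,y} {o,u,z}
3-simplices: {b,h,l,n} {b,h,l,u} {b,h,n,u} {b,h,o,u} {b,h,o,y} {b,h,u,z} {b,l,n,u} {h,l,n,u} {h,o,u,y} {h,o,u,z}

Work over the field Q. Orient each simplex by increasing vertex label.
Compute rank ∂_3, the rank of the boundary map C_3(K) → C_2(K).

n_0=8 n_1=26 n_2=31 n_3=10  [Q]
∂1: piv[bh,bl,bn,bo,bu,by,bz] rk=7  ker:hl,hn,ho,hu,hy,hz,ln,lu,ly,lz,no,nu,ny,nz,ou,oy,oz,uy,uz
∂2: piv[bhl,bhn,bho,bhu,bhy,bhz,bln,blu,bly,bno,bnu,bny,bou,boy,buy,buz,hnz,hoz] rk=18  ker:hln,hlu,hno,hnu,hou,hoy,huy,huz,lnu,lny,noz,ouy,ouz
∂3: piv[bhln,bhlu,bhnu,bhou,bhoy,bhuz,blnu,houy,houz] rk=9  ker:hlnu
rk∂_3=9

rank∂_3=9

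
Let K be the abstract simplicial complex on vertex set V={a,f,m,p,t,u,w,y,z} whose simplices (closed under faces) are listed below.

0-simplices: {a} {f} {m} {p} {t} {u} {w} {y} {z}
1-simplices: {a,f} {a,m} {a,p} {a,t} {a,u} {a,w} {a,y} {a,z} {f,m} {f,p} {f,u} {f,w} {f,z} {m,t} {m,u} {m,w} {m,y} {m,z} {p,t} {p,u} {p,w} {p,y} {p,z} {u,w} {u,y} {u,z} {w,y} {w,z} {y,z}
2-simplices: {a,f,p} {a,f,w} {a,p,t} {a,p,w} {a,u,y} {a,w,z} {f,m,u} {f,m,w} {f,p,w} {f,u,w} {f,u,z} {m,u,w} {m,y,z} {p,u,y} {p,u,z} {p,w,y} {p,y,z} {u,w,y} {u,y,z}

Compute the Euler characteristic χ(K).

χ(K)=-1

n_0=9 n_1=29 n_2=19
χ=+9−29+19=-1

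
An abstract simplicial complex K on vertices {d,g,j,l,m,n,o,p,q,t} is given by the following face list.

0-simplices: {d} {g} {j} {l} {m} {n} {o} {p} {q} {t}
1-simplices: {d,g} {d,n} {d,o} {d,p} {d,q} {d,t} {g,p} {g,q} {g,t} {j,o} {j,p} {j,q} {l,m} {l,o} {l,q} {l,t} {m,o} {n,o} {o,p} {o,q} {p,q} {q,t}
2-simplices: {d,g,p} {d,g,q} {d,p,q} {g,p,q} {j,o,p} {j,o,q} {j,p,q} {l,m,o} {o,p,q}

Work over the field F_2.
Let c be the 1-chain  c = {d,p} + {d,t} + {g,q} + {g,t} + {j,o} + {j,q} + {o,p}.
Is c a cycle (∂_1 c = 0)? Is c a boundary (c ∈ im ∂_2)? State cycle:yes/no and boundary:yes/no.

n_0=10 n_1=22 n_2=9  [Z2]
∂1: piv[dg,dn,do,dp,dq,dt,jo,lm,lo] rk=9  ker:gp,gq,gt,jp,jq,lq,lt,mo,no,op,oq,pq,qt
∂2: piv[dgp,dgq,dpq,jop,joq,jpq,lmo] rk=7  ker:gpq,opq
∂1c = 0
c vs im∂2: residual ≠ 0 ⇒ not boundary

cycle:yes boundary:no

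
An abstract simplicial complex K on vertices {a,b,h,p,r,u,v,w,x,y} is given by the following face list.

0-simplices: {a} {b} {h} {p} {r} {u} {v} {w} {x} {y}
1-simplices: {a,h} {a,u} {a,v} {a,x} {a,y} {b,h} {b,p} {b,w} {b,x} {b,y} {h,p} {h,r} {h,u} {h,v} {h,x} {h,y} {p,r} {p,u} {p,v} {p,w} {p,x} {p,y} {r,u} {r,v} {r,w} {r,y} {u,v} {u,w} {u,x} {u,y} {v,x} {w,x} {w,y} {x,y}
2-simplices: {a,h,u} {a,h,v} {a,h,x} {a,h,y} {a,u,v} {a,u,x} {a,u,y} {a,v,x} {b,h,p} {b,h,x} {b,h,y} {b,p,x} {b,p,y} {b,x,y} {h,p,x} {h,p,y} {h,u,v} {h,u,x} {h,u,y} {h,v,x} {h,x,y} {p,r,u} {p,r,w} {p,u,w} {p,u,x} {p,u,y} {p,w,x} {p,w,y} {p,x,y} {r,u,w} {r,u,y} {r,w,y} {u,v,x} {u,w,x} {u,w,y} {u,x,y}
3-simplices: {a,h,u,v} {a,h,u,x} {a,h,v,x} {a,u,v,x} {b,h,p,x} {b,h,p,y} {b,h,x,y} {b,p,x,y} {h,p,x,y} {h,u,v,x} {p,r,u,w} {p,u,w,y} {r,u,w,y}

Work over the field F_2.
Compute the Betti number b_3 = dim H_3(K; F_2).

b_3=2

n_0=10 n_1=34 n_2=36 n_3=13  [Z2]
∂1: piv[ah,au,av,ax,ay,bh,bp,bw,hr] rk=9  ker:bx,by,hp,hu,hv,hx,hy,pr,pu,pv,pw,px,py,ru,rv,rw,ry,uv,uw,ux,uy,vx,wx,wy,xy
∂2: piv[ahu,ahv,ahx,ahy,auv,aux,auy,avx,bhp,bhx,bhy,bpx,bpy,bxy,pru,prw,puw,pux,pwx,pwy,ruy] rk=21  ker:hpx,hpy,huv,hux,huy,hvx,hxy,puy,pxy,ruw,rwy,uvx,uwx,uwy,uxy
∂3: piv[ahuv,ahux,ahvx,auvx,bhpx,bhpy,bhxy,bpxy,pruw,puwy,ruwy] rk=11  ker:hpxy,huvx
b_3=(13−11)−0=2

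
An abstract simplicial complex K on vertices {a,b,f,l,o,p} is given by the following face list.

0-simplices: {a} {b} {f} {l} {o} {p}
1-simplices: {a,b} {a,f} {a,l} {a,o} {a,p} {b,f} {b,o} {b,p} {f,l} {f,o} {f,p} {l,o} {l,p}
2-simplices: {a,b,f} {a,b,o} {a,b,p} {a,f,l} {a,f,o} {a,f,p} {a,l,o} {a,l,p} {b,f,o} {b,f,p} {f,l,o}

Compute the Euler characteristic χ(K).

χ(K)=4

n_0=6 n_1=13 n_2=11
χ=+6−13+11=4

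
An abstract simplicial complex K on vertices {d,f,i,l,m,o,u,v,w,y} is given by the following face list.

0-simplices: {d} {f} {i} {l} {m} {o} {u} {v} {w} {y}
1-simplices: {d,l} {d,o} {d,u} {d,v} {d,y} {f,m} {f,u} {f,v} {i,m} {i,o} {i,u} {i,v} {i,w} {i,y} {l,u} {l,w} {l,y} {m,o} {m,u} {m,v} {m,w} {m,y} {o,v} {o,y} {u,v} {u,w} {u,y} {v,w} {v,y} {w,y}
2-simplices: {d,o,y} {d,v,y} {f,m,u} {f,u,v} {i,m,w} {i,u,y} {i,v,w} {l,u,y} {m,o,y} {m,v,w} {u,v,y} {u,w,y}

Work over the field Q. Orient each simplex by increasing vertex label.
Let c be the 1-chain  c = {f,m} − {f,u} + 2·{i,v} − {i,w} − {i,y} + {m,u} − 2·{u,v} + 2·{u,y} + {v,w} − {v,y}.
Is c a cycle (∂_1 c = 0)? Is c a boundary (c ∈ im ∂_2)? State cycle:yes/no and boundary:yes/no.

cycle:yes boundary:no

n_0=10 n_1=30 n_2=12  [Q]
∂1: piv[dl,do,du,dv,dy,fm,fu,im,iw] rk=9  ker:fv,io,iu,iv,iy,lu,lw,ly,mo,mu,mv,mw,my,ov,oy,uv,uw,uy,vw,vy,wy
∂2: piv[doy,dvy,fmu,fuv,imw,iuy,ivw,luy,moy,mvw,uvy,uwy] rk=12
∂1c = 0
c vs im∂2: residual ≠ 0 ⇒ not boundary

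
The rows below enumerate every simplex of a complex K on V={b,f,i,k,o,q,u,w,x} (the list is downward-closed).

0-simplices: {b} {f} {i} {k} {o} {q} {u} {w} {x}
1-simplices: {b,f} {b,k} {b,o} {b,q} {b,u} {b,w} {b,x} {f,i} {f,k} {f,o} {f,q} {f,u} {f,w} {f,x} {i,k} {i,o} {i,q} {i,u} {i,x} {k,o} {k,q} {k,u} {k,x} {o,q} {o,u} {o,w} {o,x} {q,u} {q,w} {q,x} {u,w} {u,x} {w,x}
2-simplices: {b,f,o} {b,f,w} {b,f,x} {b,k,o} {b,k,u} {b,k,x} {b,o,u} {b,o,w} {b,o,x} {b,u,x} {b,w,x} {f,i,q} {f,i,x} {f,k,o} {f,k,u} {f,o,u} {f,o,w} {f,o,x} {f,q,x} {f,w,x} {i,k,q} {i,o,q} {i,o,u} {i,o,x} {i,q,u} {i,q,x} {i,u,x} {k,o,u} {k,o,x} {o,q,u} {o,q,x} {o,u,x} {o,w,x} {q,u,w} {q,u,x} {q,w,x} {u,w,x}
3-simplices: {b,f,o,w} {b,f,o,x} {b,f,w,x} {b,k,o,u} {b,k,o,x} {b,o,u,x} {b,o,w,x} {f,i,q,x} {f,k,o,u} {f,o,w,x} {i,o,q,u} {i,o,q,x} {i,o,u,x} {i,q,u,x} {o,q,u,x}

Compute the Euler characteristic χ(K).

χ(K)=-2

n_0=9 n_1=33 n_2=37 n_3=15
χ=+9−33+37−15=-2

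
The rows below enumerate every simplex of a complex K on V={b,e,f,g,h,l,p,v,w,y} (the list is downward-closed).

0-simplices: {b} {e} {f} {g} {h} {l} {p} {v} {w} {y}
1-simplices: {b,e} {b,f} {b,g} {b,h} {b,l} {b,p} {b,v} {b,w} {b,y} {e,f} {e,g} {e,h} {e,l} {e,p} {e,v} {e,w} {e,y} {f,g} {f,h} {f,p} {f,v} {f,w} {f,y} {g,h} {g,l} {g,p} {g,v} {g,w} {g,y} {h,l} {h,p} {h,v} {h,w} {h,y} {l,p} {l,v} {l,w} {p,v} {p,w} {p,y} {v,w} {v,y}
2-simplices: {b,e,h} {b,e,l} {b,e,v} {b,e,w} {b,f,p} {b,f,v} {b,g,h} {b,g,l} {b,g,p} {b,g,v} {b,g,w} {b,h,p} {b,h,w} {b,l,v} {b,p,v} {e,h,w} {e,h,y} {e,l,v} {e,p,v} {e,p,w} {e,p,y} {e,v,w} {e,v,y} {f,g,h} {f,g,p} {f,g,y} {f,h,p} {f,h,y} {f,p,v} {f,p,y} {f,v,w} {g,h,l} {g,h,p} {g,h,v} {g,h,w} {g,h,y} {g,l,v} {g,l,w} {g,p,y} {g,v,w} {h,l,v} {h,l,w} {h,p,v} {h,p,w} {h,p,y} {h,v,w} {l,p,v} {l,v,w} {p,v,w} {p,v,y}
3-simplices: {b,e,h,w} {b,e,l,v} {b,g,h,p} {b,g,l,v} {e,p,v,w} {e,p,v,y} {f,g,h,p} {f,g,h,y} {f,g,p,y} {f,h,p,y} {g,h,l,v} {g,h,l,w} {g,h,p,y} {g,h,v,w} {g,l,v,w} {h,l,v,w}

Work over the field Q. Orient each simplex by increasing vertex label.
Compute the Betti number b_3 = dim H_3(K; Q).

b_3=2

n_0=10 n_1=42 n_2=50 n_3=16  [Q]
∂1: piv[be,bf,bg,bh,bl,bp,bv,bw,by] rk=9  ker:ef,eg,eh,el,ep,ev,ew,ey,fg,fh,fp,fv,fw,fy,gh,gl,gp,gv,gw,gy,hl,hp,hv,hw,hy,lp,lv,lw,pv,pw,py,vw,vy
∂2: piv[beh,bel,bev,bew,bfp,bfv,bgh,bgl,bgp,bgv,bgw,bhp,bhw,blv,bpv,ehy,epv,epw,epy,evw,evy,fgh,fgp,fgy,fhy,fvw,ghl,ghv,glw,lpv] rk=30  ker:ehw,elv,fhp,fpv,fpy,ghp,ghw,ghy,glv,gpy,gvw,hlv,hlw,hpv,hpw,hpy,hvw,lvw,pvw,pvy
∂3: piv[behw,belv,bghp,bglv,epvw,epvy,fghp,fghy,fgpy,fhpy,ghlv,ghlw,ghvw,glvw] rk=14  ker:ghpy,hlvw
b_3=(16−14)−0=2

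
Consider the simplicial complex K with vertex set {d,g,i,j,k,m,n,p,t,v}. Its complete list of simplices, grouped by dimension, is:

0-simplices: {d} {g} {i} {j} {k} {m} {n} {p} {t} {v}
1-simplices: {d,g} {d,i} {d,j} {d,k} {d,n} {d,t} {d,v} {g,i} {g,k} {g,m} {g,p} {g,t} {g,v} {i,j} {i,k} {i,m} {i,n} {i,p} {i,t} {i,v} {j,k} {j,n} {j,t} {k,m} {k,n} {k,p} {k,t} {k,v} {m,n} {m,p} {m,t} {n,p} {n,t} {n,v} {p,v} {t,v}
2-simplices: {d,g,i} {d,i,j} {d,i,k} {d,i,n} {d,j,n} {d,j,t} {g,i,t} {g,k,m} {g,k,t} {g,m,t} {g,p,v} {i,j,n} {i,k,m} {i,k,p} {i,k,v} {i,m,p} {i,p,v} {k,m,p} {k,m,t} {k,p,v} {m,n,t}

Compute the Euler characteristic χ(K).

n_0=10 n_1=36 n_2=21
χ=+10−36+21=-5

χ(K)=-5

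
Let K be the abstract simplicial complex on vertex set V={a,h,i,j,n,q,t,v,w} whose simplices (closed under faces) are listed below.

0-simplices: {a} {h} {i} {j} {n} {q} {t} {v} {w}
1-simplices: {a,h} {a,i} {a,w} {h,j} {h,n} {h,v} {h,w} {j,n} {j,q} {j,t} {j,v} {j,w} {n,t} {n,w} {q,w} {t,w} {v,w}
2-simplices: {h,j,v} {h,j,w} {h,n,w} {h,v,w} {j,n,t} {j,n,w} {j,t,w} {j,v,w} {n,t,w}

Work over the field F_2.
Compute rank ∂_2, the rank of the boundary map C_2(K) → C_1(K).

n_0=9 n_1=17 n_2=9  [Z2]
∂1: piv[ah,ai,aw,hj,hn,hv,jq,jt] rk=8  ker:hw,jn,jv,jw,nt,nw,qw,tw,vw
∂2: piv[hjv,hjw,hnw,hvw,jnt,jnw,jtw] rk=7  ker:jvw,ntw
rk∂_2=7

rank∂_2=7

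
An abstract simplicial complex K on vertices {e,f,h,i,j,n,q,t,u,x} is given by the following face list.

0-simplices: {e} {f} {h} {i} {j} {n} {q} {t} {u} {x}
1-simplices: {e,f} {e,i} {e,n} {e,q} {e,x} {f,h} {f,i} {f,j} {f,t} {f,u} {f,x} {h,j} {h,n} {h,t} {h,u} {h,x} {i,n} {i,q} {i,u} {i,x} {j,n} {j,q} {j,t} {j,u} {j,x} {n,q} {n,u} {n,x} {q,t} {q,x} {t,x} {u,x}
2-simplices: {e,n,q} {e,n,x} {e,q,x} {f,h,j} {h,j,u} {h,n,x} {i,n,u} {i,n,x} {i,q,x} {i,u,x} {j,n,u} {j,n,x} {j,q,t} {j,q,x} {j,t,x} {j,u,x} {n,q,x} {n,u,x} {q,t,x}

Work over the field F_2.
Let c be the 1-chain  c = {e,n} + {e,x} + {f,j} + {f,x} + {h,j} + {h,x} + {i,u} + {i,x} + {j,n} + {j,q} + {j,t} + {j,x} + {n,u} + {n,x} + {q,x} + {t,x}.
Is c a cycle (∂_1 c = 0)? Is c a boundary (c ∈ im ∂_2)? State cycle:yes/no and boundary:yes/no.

n_0=10 n_1=32 n_2=19  [Z2]
∂1: piv[ef,ei,en,eq,ex,fh,fj,ft,fu] rk=9  ker:fi,fx,hj,hn,ht,hu,hx,in,iq,iu,ix,jn,jq,jt,ju,jx,nq,nu,nx,qt,qx,tx,ux
∂2: piv[enq,enx,eqx,fhj,hju,hnx,inu,inx,iqx,iux,jnu,jnx,jqt,jqx,jtx] rk=15  ker:jux,nqx,nux,qtx
∂1c = 0
c vs im∂2: residual ≠ 0 ⇒ not boundary

cycle:yes boundary:no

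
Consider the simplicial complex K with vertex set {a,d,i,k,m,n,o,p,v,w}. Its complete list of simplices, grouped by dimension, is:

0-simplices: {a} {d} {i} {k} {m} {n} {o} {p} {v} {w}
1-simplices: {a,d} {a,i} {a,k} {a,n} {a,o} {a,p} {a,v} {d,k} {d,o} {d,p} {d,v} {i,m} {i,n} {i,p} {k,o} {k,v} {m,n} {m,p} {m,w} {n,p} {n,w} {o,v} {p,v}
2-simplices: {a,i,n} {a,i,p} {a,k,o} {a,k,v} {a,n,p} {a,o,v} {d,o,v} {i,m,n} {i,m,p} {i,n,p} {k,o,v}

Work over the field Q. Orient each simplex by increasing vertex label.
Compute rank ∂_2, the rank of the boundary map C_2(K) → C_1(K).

rank∂_2=9

n_0=10 n_1=23 n_2=11  [Q]
∂1: piv[ad,ai,ak,an,ao,ap,av,im,mw] rk=9  ker:dk,do,dp,dv,in,ip,ko,kv,mn,mp,np,nw,ov,pv
∂2: piv[ain,aip,ako,akv,anp,aov,dov,imn,imp] rk=9  ker:inp,kov
rk∂_2=9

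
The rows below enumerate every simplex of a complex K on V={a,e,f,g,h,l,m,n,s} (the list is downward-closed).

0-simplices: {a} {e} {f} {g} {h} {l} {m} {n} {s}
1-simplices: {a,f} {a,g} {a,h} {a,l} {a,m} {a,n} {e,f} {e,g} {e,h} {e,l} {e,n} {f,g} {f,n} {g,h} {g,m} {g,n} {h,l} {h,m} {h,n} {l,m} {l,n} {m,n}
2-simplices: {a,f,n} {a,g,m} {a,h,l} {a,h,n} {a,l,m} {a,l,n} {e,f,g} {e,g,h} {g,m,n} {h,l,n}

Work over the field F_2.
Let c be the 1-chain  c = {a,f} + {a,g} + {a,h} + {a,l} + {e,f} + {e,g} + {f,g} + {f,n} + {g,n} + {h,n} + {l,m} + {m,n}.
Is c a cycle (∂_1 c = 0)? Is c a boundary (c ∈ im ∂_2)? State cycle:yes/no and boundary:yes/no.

cycle:yes boundary:yes

n_0=9 n_1=22 n_2=10  [Z2]
∂1: piv[af,ag,ah,al,am,an,ef] rk=7  ker:eg,eh,el,en,fg,fn,gh,gm,gn,hl,hm,hn,lm,ln,mn
∂2: piv[afn,agm,ahl,ahn,alm,aln,efg,egh,gmn] rk=9  ker:hln
∂1c = 0
c vs im∂2: reduces to 0 ⇒ boundary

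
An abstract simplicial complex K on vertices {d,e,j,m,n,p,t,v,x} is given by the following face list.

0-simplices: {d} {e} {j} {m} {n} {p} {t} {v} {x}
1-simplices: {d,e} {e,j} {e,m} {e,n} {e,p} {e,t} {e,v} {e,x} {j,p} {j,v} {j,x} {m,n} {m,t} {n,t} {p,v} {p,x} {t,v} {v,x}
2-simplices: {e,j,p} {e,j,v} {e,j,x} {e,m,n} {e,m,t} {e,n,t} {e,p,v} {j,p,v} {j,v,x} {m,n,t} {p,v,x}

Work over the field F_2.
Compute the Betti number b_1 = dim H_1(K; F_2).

b_1=1

n_0=9 n_1=18 n_2=11  [Z2]
∂1: piv[de,ej,em,en,ep,et,ev,ex] rk=8  ker:jp,jv,jx,mn,mt,nt,pv,px,tv,vx
∂2: piv[ejp,ejv,ejx,emn,emt,ent,epv,jvx,pvx] rk=9  ker:jpv,mnt
b_1=(18−8)−9=1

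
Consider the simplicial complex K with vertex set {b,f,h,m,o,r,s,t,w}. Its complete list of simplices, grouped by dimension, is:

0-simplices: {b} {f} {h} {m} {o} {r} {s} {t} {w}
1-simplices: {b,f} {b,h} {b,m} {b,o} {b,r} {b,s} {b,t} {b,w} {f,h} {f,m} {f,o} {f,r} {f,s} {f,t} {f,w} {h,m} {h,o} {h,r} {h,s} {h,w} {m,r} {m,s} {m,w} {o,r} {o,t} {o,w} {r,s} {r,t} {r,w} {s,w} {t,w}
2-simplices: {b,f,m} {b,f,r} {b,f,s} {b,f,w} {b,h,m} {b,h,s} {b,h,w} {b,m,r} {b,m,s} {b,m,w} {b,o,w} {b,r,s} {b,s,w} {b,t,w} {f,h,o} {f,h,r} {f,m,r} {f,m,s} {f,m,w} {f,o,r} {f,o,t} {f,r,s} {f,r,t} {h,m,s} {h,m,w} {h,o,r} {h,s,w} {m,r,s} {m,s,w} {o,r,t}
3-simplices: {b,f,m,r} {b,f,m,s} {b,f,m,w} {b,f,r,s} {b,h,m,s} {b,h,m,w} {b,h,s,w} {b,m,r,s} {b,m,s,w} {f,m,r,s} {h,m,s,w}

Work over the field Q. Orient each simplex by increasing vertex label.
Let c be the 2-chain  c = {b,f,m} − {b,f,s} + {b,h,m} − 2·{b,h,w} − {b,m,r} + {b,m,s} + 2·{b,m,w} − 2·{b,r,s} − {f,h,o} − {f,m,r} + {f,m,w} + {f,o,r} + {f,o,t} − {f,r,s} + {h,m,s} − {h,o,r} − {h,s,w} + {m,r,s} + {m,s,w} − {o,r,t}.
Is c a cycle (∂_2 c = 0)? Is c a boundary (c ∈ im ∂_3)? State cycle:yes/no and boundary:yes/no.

n_0=9 n_1=31 n_2=30 n_3=11  [Q]
∂1: piv[bf,bh,bm,bo,br,bs,bt,bw] rk=8  ker:fh,fm,fo,fr,fs,ft,fw,hm,ho,hr,hs,hw,mr,ms,mw,or,ot,ow,rs,rt,rw,sw,tw
∂2: piv[bfm,bfr,bfs,bfw,bhm,bhs,bhw,bmr,bms,bmw,bow,brs,bsw,btw,fho,fhr,for,fot,frt] rk=19  ker:fmr,fms,fmw,frs,hms,hmw,hor,hsw,mrs,msw,ort
∂3: piv[bfmr,bfms,bfmw,bfrs,bhms,bhmw,bhsw,bmrs,bmsw] rk=9  ker:fmrs,hmsw
∂2c = −{b,h} − {b,r} + 2·{b,s} − {f,h} + {f,m} + 3·{f,o} − {f,r} − {f,t} − {f,w} + 2·{h,m} − 2·{h,o} + {h,r} − 2·{h,s} − {h,w} − {m,r} + 2·{m,s} + 2·{m,w} − {o,r} + 2·{o,t} − 2·{r,s} − {r,t}

cycle:no boundary:no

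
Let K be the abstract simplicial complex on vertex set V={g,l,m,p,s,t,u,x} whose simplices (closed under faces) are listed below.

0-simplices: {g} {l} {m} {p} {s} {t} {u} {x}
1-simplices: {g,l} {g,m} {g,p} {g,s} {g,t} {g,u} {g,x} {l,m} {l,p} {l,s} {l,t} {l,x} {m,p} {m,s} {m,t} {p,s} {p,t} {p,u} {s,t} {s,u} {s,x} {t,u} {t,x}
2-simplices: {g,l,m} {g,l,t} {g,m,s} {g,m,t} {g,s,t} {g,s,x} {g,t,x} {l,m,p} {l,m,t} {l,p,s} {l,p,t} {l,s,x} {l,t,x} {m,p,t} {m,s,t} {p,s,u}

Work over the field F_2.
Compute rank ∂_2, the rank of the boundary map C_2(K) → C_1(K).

rank∂_2=13

n_0=8 n_1=23 n_2=16  [Z2]
∂1: piv[gl,gm,gp,gs,gt,gu,gx] rk=7  ker:lm,lp,ls,lt,lx,mp,ms,mt,ps,pt,pu,st,su,sx,tu,tx
∂2: piv[glm,glt,gms,gmt,gst,gsx,gtx,lmp,lps,lpt,lsx,ltx,psu] rk=13  ker:lmt,mpt,mst
rk∂_2=13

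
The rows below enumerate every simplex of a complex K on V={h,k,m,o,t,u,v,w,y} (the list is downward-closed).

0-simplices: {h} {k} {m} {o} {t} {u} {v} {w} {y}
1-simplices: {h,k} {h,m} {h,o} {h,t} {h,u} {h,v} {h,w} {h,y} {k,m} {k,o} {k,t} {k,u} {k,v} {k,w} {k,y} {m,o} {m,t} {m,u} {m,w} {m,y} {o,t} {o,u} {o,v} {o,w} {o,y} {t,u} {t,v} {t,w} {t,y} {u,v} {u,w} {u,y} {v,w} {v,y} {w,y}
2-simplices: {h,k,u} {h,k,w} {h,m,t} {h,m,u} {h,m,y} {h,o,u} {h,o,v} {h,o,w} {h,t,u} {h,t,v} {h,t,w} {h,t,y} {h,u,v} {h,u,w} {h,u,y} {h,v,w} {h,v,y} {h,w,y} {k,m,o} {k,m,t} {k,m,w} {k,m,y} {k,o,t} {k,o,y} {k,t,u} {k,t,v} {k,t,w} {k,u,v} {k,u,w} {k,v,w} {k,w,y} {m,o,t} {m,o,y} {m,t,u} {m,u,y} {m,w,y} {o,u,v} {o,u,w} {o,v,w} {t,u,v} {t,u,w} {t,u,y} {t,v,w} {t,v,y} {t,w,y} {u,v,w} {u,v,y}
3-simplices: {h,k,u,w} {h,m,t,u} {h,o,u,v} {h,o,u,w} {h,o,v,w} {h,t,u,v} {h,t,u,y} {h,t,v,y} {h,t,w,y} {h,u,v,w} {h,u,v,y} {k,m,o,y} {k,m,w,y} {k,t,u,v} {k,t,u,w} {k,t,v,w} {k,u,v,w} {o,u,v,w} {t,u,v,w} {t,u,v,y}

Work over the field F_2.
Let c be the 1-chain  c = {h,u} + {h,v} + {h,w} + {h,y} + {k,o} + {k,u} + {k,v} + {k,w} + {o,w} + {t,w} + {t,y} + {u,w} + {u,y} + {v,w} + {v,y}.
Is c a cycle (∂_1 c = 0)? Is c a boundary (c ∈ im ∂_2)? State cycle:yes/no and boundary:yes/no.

n_0=9 n_1=35 n_2=47 n_3=20  [Z2]
∂1: piv[hk,hm,ho,ht,hu,hv,hw,hy] rk=8  ker:km,ko,kt,ku,kv,kw,ky,mo,mt,mu,mw,my,ot,ou,ov,ow,oy,tu,tv,tw,ty,uv,uw,uy,vw,vy,wy
∂2: piv[hku,hkw,hmt,hmu,hmy,hou,hov,how,htu,htv,htw,hty,huv,huw,huy,hvw,hvy,hwy,kmo,kmt,kmw,kmy,kot,koy,ktu,ktv] rk=26  ker:ktw,kuv,kuw,kvw,kwy,mot,moy,mtu,muy,mwy,ouv,ouw,ovw,tuv,tuw,tuy,tvw,tvy,twy,uvw,uvy
∂3: piv[hkuw,hmtu,houv,houw,hovw,htuv,htuy,htvy,htwy,huvw,huvy,kmoy,kmwy,ktuv,ktuw,ktvw,kuvw] rk=17  ker:ouvw,tuvw,tuvy
∂1c = 0
c vs im∂2: residual ≠ 0 ⇒ not boundary

cycle:yes boundary:no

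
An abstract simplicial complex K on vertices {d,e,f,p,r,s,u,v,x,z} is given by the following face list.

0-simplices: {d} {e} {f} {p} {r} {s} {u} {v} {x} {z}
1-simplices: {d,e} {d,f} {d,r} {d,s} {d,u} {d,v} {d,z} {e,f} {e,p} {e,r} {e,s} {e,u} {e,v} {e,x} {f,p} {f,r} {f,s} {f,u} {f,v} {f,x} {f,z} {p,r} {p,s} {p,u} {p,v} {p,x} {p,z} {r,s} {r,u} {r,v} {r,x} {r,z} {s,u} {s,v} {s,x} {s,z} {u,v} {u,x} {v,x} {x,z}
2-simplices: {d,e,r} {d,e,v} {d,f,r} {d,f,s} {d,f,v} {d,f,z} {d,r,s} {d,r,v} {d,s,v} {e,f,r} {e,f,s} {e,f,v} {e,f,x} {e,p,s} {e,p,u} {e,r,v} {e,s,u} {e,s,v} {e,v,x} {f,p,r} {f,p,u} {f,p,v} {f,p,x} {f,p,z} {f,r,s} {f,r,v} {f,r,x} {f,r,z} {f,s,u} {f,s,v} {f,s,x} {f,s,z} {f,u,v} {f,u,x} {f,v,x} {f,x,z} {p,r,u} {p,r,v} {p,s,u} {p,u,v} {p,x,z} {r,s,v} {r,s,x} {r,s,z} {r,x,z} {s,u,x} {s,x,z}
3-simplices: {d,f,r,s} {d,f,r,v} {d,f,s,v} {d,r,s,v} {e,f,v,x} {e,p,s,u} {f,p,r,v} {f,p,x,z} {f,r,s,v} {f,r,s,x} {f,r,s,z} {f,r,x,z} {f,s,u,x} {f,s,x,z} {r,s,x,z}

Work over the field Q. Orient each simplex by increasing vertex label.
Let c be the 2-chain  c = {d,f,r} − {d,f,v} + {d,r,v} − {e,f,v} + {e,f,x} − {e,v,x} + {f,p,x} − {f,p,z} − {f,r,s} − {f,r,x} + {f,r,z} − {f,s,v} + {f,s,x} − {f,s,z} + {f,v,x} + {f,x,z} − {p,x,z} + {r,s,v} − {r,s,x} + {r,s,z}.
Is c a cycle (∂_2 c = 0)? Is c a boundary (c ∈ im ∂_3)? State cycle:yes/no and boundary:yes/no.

cycle:yes boundary:yes

n_0=10 n_1=40 n_2=47 n_3=15  [Q]
∂1: piv[de,df,dr,ds,du,dv,dz,ep,ex] rk=9  ker:ef,er,es,eu,ev,fp,fr,fs,fu,fv,fx,fz,pr,ps,pu,pv,px,pz,rs,ru,rv,rx,rz,su,sv,sx,sz,uv,ux,vx,xz
∂2: piv[der,dev,dfr,dfs,dfv,dfz,drs,drv,dsv,efr,efs,efx,eps,epu,esu,evx,fpr,fpu,fpv,fpx,fpz,frx,frz,fsu,fsx,fsz,fuv,fux,fxz,pru] rk=30  ker:efv,erv,esv,frs,frv,fsv,fvx,prv,psu,puv,pxz,rsv,rsx,rsz,rxz,sux,sxz
∂3: piv[dfrs,dfrv,dfsv,drsv,efvx,epsu,fprv,fpxz,frsx,frsz,frxz,fsux,fsxz] rk=13  ker:frsv,rsxz
∂2c = 0
c vs im∂3: reduces to 0 ⇒ boundary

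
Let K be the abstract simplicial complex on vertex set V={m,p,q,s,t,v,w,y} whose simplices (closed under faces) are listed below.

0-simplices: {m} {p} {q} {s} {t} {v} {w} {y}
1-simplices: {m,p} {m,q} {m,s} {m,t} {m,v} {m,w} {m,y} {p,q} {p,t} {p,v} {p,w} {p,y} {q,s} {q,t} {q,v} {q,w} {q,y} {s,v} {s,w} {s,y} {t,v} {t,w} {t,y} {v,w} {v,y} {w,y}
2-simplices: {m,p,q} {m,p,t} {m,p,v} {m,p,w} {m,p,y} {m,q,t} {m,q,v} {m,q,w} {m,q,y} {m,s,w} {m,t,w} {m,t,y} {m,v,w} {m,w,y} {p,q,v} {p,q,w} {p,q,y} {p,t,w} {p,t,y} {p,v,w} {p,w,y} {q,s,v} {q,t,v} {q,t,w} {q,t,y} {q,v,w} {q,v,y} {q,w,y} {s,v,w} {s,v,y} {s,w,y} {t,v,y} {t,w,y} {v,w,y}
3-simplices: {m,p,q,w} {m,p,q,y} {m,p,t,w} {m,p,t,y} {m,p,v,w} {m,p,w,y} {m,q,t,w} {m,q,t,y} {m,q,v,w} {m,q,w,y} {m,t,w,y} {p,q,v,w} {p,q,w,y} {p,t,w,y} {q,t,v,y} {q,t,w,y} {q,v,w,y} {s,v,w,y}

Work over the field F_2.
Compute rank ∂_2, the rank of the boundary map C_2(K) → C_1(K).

rank∂_2=19

n_0=8 n_1=26 n_2=34 n_3=18  [Z2]
∂1: piv[mp,mq,ms,mt,mv,mw,my] rk=7  ker:pq,pt,pv,pw,py,qs,qt,qv,qw,qy,sv,sw,sy,tv,tw,ty,vw,vy,wy
∂2: piv[mpq,mpt,mpv,mpw,mpy,mqt,mqv,mqw,mqy,msw,mtw,mty,mvw,mwy,qsv,qtv,qvy,svw,svy] rk=19  ker:pqv,pqw,pqy,ptw,pty,pvw,pwy,qtw,qty,qvw,qwy,swy,tvy,twy,vwy
∂3: piv[mpqw,mpqy,mptw,mpty,mpvw,mpwy,mqtw,mqty,mqvw,mqwy,mtwy,pqvw,qtvy,qvwy,svwy] rk=15  ker:pqwy,ptwy,qtwy
rk∂_2=19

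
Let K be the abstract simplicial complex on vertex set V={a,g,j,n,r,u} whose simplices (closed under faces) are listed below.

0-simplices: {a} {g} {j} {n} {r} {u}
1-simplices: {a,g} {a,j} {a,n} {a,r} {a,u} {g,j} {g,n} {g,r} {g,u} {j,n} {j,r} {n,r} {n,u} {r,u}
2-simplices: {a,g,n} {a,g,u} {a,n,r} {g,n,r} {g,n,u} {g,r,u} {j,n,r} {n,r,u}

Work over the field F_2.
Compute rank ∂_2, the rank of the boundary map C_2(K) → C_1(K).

n_0=6 n_1=14 n_2=8  [Z2]
∂1: piv[ag,aj,an,ar,au] rk=5  ker:gj,gn,gr,gu,jn,jr,nr,nu,ru
∂2: piv[agn,agu,anr,gnr,gnu,gru,jnr] rk=7  ker:nru
rk∂_2=7

rank∂_2=7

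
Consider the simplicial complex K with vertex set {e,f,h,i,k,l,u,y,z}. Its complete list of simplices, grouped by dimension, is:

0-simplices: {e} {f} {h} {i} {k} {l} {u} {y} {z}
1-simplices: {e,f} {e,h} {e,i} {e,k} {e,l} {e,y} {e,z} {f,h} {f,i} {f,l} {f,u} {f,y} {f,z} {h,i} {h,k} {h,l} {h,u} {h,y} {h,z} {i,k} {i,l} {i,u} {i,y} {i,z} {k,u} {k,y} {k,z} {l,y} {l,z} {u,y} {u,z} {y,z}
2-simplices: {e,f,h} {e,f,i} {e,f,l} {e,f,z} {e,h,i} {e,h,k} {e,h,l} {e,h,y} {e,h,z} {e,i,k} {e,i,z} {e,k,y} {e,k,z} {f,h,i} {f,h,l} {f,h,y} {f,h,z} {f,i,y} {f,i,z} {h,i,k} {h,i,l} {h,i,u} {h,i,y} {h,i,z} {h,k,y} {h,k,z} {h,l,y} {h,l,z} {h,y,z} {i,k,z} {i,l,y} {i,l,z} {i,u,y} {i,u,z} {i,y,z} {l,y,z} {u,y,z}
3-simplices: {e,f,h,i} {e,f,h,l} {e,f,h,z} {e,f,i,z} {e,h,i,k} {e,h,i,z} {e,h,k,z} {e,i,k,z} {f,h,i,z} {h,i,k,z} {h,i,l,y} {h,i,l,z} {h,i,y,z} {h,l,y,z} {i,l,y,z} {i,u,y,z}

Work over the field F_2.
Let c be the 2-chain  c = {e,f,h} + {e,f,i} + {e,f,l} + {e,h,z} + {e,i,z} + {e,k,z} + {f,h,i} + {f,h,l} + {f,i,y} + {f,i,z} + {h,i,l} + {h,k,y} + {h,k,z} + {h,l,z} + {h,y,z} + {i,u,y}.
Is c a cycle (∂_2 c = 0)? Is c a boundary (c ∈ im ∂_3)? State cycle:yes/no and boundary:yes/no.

n_0=9 n_1=32 n_2=37 n_3=16  [Z2]
∂1: piv[ef,eh,ei,ek,el,ey,ez,fu] rk=8  ker:fh,fi,fl,fy,fz,hi,hk,hl,hu,hy,hz,ik,il,iu,iy,iz,ku,ky,kz,ly,lz,uy,uz,yz
∂2: piv[efh,efi,efl,efz,ehi,ehk,ehl,ehy,ehz,eik,eiz,eky,ekz,fhy,fiy,hil,hiu,hly,hlz,hyz,iuy,iuz] rk=22  ker:fhi,fhl,fhz,fiz,hik,hiy,hiz,hky,hkz,ikz,ily,ilz,iyz,lyz,uyz
∂3: piv[efhi,efhl,efhz,efiz,ehik,ehiz,ehkz,eikz,hily,hilz,hiyz,hlyz,iuyz] rk=13  ker:fhiz,hikz,ilyz
∂2c = {e,f} + {e,k} + {e,l} + {e,z} + {f,h} + {f,y} + {f,z} + {h,l} + {i,l} + {i,u} + {k,y} + {l,z} + {u,y} + {y,z}

cycle:no boundary:no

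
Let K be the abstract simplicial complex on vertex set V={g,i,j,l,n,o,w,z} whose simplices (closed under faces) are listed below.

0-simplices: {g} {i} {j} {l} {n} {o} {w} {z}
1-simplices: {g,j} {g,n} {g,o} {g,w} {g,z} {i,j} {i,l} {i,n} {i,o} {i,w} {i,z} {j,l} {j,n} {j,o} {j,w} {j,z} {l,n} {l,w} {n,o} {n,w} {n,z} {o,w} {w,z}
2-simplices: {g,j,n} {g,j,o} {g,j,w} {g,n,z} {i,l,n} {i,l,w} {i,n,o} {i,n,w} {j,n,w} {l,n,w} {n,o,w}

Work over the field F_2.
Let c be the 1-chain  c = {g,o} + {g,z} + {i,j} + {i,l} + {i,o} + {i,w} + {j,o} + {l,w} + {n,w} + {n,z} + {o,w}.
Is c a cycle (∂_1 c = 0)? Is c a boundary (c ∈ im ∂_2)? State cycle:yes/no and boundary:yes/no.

n_0=8 n_1=23 n_2=11  [Z2]
∂1: piv[gj,gn,go,gw,gz,ij,il] rk=7  ker:in,io,iw,iz,jl,jn,jo,jw,jz,ln,lw,no,nw,nz,ow,wz
∂2: piv[gjn,gjo,gjw,gnz,iln,ilw,ino,inw,jnw,now] rk=10  ker:lnw
∂1c = 0
c vs im∂2: residual ≠ 0 ⇒ not boundary

cycle:yes boundary:no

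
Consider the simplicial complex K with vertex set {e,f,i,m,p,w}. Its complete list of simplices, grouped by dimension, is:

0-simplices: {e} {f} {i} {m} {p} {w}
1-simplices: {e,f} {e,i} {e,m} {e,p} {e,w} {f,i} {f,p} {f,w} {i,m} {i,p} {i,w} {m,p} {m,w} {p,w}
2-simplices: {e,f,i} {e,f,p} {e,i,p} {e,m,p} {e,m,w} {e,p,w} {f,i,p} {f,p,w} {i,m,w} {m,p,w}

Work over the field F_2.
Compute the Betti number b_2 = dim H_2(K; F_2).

b_2=2

n_0=6 n_1=14 n_2=10  [Z2]
∂1: piv[ef,ei,em,ep,ew] rk=5  ker:fi,fp,fw,im,ip,iw,mp,mw,pw
∂2: piv[efi,efp,eip,emp,emw,epw,fpw,imw] rk=8  ker:fip,mpw
b_2=(10−8)−0=2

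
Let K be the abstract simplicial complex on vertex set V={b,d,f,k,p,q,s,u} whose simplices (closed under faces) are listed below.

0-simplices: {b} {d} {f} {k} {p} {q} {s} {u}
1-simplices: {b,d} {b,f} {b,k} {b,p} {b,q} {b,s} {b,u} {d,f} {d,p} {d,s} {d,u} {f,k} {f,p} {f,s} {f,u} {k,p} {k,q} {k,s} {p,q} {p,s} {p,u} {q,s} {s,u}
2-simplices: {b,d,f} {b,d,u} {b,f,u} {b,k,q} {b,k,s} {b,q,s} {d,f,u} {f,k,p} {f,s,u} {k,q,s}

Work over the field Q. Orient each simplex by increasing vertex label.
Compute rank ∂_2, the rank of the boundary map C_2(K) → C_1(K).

rank∂_2=8

n_0=8 n_1=23 n_2=10  [Q]
∂1: piv[bd,bf,bk,bp,bq,bs,bu] rk=7  ker:df,dp,ds,du,fk,fp,fs,fu,kp,kq,ks,pq,ps,pu,qs,su
∂2: piv[bdf,bdu,bfu,bkq,bks,bqs,fkp,fsu] rk=8  ker:dfu,kqs
rk∂_2=8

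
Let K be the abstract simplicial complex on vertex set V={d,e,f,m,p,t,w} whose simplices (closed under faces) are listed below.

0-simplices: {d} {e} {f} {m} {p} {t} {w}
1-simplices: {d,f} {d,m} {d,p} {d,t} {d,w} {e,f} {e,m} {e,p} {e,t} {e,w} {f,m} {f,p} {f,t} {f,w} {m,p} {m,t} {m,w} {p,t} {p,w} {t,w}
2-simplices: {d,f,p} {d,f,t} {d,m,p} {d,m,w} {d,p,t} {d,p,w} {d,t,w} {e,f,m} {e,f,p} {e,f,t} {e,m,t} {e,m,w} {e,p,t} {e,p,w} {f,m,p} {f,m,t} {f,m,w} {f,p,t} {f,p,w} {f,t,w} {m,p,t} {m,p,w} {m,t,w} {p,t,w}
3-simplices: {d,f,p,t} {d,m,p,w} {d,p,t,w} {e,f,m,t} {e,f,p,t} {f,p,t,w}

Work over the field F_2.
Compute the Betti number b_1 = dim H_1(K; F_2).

b_1=0

n_0=7 n_1=20 n_2=24 n_3=6  [Z2]
∂1: piv[df,dm,dp,dt,dw,ef] rk=6  ker:em,ep,et,ew,fm,fp,ft,fw,mp,mt,mw,pt,pw,tw
∂2: piv[dfp,dft,dmp,dmw,dpt,dpw,dtw,efm,efp,eft,emt,emw,epw,fmw] rk=14  ker:ept,fmp,fmt,fpt,fpw,ftw,mpt,mpw,mtw,ptw
∂3: piv[dfpt,dmpw,dptw,efmt,efpt,fptw] rk=6
b_1=(20−6)−14=0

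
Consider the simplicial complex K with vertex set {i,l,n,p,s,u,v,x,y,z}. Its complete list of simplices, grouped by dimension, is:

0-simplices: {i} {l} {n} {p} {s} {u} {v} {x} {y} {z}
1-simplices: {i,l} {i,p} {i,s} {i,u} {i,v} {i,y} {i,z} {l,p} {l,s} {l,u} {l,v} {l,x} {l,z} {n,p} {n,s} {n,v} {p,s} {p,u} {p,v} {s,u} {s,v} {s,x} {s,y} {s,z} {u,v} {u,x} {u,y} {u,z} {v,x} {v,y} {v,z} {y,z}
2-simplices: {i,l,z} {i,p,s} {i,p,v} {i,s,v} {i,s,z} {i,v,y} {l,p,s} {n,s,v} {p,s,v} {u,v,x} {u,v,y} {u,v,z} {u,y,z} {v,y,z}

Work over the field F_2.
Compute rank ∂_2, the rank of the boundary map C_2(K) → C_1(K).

n_0=10 n_1=32 n_2=14  [Z2]
∂1: piv[il,ip,is,iu,iv,iy,iz,lx,np] rk=9  ker:lp,ls,lu,lv,lz,ns,nv,ps,pu,pv,su,sv,sx,sy,sz,uv,ux,uy,uz,vx,vy,vz,yz
∂2: piv[ilz,ips,ipv,isv,isz,ivy,lps,nsv,uvx,uvy,uvz,uyz] rk=12  ker:psv,vyz
rk∂_2=12

rank∂_2=12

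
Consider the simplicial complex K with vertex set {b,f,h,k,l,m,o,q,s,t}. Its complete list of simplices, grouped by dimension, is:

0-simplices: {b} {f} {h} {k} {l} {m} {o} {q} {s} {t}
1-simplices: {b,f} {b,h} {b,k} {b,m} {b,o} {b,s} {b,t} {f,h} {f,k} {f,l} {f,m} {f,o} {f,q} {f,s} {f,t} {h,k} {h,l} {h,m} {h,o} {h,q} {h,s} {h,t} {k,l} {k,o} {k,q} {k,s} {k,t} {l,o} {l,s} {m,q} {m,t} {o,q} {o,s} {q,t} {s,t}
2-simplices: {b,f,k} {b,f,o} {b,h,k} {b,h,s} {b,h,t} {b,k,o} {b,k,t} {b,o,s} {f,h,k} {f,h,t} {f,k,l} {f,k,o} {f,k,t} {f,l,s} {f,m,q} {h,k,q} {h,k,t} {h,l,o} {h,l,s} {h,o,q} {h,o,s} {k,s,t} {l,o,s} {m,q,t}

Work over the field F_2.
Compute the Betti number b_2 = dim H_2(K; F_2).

n_0=10 n_1=35 n_2=24  [Z2]
∂1: piv[bf,bh,bk,bm,bo,bs,bt,fl,fq] rk=9  ker:fh,fk,fm,fo,fs,ft,hk,hl,hm,ho,hq,hs,ht,kl,ko,kq,ks,kt,lo,ls,mq,mt,oq,os,qt,st
∂2: piv[bfk,bfo,bhk,bhs,bht,bko,bkt,bos,fhk,fht,fkl,fls,fmq,hkq,hlo,hls,hoq,hos,kst,mqt] rk=20  ker:fko,fkt,hkt,los
b_2=(24−20)−0=4

b_2=4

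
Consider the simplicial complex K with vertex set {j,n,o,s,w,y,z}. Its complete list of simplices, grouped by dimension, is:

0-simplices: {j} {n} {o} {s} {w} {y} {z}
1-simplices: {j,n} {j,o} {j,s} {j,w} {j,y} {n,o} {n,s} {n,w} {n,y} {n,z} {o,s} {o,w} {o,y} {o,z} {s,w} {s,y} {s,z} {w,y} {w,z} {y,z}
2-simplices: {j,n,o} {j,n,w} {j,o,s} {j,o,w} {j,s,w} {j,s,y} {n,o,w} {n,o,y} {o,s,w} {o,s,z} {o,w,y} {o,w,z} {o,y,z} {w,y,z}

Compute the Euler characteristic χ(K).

χ(K)=1

n_0=7 n_1=20 n_2=14
χ=+7−20+14=1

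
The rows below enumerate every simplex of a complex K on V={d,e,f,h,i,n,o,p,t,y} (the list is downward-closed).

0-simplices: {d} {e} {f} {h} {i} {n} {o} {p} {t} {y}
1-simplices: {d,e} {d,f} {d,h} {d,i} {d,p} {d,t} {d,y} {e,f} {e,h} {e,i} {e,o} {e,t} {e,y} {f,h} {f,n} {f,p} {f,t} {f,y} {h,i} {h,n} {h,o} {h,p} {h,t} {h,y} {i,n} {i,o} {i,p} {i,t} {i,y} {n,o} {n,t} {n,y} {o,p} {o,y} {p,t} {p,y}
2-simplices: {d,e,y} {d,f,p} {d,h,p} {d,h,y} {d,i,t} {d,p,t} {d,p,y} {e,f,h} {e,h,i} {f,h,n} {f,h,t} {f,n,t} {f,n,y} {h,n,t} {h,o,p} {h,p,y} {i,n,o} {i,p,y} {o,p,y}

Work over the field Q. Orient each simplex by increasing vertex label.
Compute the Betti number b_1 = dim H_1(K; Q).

b_1=10

n_0=10 n_1=36 n_2=19  [Q]
∂1: piv[de,df,dh,di,dp,dt,dy,eo,fn] rk=9  ker:ef,eh,ei,et,ey,fh,fp,ft,fy,hi,hn,ho,hp,ht,hy,in,io,ip,it,iy,no,nt,ny,op,oy,pt,py
∂2: piv[dey,dfp,dhp,dhy,dit,dpt,dpy,efh,ehi,fhn,fht,fnt,fny,hop,ino,ipy,opy] rk=17  ker:hnt,hpy
b_1=(36−9)−17=10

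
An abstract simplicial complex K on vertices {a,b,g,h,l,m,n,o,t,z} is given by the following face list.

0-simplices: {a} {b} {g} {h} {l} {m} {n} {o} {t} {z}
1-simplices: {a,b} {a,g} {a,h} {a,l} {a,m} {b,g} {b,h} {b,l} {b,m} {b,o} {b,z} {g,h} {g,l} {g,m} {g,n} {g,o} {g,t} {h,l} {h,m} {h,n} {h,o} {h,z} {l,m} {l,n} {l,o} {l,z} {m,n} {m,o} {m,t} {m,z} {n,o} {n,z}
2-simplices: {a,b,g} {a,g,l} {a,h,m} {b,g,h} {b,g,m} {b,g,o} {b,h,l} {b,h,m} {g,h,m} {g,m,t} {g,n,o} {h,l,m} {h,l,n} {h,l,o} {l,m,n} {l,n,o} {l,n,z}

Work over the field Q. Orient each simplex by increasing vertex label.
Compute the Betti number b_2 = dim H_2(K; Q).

n_0=10 n_1=32 n_2=17  [Q]
∂1: piv[ab,ag,ah,al,am,bo,bz,gn,gt] rk=9  ker:bg,bh,bl,bm,gh,gl,gm,go,hl,hm,hn,ho,hz,lm,ln,lo,lz,mn,mo,mt,mz,no,nz
∂2: piv[abg,agl,ahm,bgh,bgm,bgo,bhl,bhm,gmt,gno,hlm,hln,hlo,lmn,lno,lnz] rk=16  ker:ghm
b_2=(17−16)−0=1

b_2=1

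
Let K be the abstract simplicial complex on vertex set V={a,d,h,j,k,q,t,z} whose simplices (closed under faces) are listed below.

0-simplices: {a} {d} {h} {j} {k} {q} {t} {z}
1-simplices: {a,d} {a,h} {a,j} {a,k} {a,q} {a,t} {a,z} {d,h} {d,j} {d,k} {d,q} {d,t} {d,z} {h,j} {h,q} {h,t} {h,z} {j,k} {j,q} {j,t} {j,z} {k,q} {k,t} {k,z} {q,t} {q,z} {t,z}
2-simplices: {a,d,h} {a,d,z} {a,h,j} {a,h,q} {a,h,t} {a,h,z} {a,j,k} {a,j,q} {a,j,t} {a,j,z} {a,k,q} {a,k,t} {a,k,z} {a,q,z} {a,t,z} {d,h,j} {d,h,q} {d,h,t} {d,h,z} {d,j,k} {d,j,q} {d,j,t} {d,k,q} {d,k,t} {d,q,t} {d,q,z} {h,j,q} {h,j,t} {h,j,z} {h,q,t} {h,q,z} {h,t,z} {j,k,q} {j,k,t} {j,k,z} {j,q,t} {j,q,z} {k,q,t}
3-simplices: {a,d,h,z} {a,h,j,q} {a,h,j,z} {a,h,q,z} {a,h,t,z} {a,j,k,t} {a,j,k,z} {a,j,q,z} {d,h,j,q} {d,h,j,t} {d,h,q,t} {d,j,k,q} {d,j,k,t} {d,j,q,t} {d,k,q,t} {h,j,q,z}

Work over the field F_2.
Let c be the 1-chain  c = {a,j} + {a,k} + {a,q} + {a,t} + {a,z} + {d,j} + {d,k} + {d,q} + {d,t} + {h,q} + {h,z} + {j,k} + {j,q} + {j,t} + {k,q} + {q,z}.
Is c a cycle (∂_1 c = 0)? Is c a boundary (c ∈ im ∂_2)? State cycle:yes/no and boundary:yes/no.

cycle:no boundary:no

n_0=8 n_1=27 n_2=38 n_3=16  [Z2]
∂1: piv[ad,ah,aj,ak,aq,at,az] rk=7  ker:dh,dj,dk,dq,dt,dz,hj,hq,ht,hz,jk,jq,jt,jz,kq,kt,kz,qt,qz,tz
∂2: piv[adh,adz,ahj,ahq,aht,ahz,ajk,ajq,ajt,ajz,akq,akt,akz,aqz,atz,dhj,dhq,dht,djk,dqt] rk=20  ker:dhz,djq,djt,dkq,dkt,dqz,hjq,hjt,hjz,hqt,hqz,htz,jkq,jkt,jkz,jqt,jqz,kqt
∂3: piv[adhz,ahjq,ahjz,ahqz,ahtz,ajkt,ajkz,ajqz,dhjq,dhjt,dhqt,djkq,djkt,djqt,dkqt] rk=15  ker:hjqz
∂1c = {a} + {j} + {t} + {z}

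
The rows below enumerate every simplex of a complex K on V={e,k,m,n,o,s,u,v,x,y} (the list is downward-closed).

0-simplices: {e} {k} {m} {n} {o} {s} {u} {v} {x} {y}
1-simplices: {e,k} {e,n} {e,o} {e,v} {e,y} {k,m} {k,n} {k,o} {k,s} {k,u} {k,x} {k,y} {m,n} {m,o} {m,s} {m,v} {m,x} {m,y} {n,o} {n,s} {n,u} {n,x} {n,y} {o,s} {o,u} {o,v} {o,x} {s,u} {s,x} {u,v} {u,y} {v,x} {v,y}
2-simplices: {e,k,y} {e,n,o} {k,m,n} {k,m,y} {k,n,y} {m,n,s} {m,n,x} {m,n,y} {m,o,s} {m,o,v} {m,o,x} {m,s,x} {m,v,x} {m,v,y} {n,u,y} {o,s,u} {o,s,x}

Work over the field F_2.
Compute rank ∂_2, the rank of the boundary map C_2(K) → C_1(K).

rank∂_2=15

n_0=10 n_1=33 n_2=17  [Z2]
∂1: piv[ek,en,eo,ev,ey,km,ks,ku,kx] rk=9  ker:kn,ko,ky,mn,mo,ms,mv,mx,my,no,ns,nu,nx,ny,os,ou,ov,ox,su,sx,uv,uy,vx,vy
∂2: piv[eky,eno,kmn,kmy,kny,mns,mnx,mos,mov,mox,msx,mvx,mvy,nuy,osu] rk=15  ker:mny,osx
rk∂_2=15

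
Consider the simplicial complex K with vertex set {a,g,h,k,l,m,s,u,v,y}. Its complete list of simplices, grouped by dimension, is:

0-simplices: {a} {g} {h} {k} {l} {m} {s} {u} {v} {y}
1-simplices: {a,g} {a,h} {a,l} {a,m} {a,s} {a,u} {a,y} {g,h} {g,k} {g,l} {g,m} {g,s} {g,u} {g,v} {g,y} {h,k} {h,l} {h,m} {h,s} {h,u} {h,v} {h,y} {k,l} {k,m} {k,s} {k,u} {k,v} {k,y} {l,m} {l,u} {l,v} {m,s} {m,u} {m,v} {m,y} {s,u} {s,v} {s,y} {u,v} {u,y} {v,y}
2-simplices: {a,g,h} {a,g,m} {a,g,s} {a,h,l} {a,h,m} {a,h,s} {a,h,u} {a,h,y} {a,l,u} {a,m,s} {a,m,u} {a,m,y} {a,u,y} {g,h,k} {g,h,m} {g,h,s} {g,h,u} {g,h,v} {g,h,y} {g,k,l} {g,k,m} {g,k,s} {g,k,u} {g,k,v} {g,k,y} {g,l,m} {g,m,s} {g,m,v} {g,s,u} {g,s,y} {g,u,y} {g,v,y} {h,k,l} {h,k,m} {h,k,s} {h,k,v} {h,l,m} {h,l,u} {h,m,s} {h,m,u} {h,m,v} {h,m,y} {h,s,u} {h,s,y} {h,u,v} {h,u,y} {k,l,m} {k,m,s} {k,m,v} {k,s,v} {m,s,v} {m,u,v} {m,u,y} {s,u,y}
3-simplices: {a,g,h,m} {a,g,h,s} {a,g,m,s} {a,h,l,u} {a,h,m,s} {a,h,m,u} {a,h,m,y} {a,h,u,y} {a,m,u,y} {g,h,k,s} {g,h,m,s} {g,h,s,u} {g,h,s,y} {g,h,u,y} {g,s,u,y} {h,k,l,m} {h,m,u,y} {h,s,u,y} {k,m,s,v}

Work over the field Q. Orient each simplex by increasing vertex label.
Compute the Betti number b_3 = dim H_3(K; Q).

n_0=10 n_1=41 n_2=54 n_3=19  [Q]
∂1: piv[ag,ah,al,am,as,au,ay,gk,gv] rk=9  ker:gh,gl,gm,gs,gu,gy,hk,hl,hm,hs,hu,hv,hy,kl,km,ks,ku,kv,ky,lm,lu,lv,ms,mu,mv,my,su,sv,sy,uv,uy,vy
∂2: piv[agh,agm,ags,ahl,ahm,ahs,ahu,ahy,alu,ams,amu,amy,auy,ghk,ghu,ghv,ghy,gkl,gkm,gks,gku,gkv,gky,glm,gmv,gsu,gsy,gvy,hkl,huv,ksv] rk=31  ker:ghm,ghs,gms,guy,hkm,hks,hkv,hlm,hlu,hms,hmu,hmv,hmy,hsu,hsy,huy,klm,kms,kmv,msv,muv,muy,suy
∂3: piv[aghm,aghs,agms,ahlu,ahms,ahmu,ahmy,ahuy,amuy,ghks,ghsu,ghsy,ghuy,gsuy,hklm,kmsv] rk=16  ker:ghms,hmuy,hsuy
b_3=(19−16)−0=3

b_3=3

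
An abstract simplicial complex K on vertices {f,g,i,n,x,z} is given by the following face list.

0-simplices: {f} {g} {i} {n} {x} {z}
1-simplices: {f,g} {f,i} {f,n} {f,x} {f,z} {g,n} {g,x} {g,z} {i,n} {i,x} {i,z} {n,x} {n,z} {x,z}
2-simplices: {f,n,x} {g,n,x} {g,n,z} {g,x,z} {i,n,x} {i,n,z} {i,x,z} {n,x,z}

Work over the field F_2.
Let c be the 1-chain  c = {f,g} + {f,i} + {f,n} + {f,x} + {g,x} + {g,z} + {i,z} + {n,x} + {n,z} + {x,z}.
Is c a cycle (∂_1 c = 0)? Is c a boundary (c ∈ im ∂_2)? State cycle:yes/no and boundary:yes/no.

n_0=6 n_1=14 n_2=8  [Z2]
∂1: piv[fg,fi,fn,fx,fz] rk=5  ker:gn,gx,gz,in,ix,iz,nx,nz,xz
∂2: piv[fnx,gnx,gnz,gxz,inx,inz] rk=6  ker:ixz,nxz
∂1c = {g} + {n}

cycle:no boundary:no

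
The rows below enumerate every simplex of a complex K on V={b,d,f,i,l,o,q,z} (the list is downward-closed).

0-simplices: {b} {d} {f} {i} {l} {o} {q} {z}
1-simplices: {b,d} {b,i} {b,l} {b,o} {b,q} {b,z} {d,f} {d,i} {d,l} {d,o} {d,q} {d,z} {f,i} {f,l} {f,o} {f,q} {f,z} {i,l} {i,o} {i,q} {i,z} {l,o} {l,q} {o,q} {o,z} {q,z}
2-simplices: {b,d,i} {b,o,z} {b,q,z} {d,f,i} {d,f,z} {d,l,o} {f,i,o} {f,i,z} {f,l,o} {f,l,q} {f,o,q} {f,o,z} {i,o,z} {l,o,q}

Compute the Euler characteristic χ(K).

χ(K)=-4

n_0=8 n_1=26 n_2=14
χ=+8−26+14=-4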